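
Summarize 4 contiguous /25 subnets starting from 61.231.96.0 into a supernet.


Original prefix: /25
Number of subnets: 4 = 2^2
New prefix = 25 - 2 = 23
Supernet: 61.231.96.0/23


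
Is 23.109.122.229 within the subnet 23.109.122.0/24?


Subnet network: 23.109.122.0
Test IP AND mask: 23.109.122.0
Yes, 23.109.122.229 is in 23.109.122.0/24


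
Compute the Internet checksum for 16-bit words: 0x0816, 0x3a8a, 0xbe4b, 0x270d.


Sum all words (with carry folding):
+ 0x0816 = 0x0816
+ 0x3a8a = 0x42a0
+ 0xbe4b = 0x00ec
+ 0x270d = 0x27f9
One's complement: ~0x27f9
Checksum = 0xd806


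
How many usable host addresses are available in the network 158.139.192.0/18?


Host bits = 32 - 18 = 14
Total addresses = 2^14 = 16384
Usable = total - 2 (network and broadcast)
Usable hosts: 16382


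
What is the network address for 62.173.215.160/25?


IP:   00111110.10101101.11010111.10100000
Mask: 11111111.11111111.11111111.10000000
AND operation:
Net:  00111110.10101101.11010111.10000000
Network: 62.173.215.128/25


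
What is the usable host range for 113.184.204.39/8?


Network: 113.0.0.0
Broadcast: 113.255.255.255
First usable = network + 1
Last usable = broadcast - 1
Range: 113.0.0.1 to 113.255.255.254


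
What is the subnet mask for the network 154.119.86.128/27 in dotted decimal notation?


/27 means 27 network bits, 5 host bits
Binary: 11111111111111111111111111100000
Mask: 255.255.255.224


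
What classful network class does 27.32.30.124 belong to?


First octet: 27
Binary: 00011011
0xxxxxxx -> Class A (1-126)
Class A, default mask 255.0.0.0 (/8)


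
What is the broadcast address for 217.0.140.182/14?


Network: 217.0.0.0/14
Host bits = 18
Set all host bits to 1:
Broadcast: 217.3.255.255


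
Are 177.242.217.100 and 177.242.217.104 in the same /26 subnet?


Mask: 255.255.255.192
177.242.217.100 AND mask = 177.242.217.64
177.242.217.104 AND mask = 177.242.217.64
Yes, same subnet (177.242.217.64)


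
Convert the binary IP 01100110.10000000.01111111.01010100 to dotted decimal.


01100110 = 102
10000000 = 128
01111111 = 127
01010100 = 84
IP: 102.128.127.84


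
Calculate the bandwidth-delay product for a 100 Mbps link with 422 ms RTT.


BDP = bandwidth * RTT
= 100 Mbps * 422 ms
= 100 * 1e6 * 422 / 1000 bits
= 42200000 bits
= 5275000 bytes
= 5151.3672 KB
BDP = 42200000 bits (5275000 bytes)


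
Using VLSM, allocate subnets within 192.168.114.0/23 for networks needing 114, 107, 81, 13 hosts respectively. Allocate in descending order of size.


114 hosts -> /25 (126 usable): 192.168.114.0/25
107 hosts -> /25 (126 usable): 192.168.114.128/25
81 hosts -> /25 (126 usable): 192.168.115.0/25
13 hosts -> /28 (14 usable): 192.168.115.128/28
Allocation: 192.168.114.0/25 (114 hosts, 126 usable); 192.168.114.128/25 (107 hosts, 126 usable); 192.168.115.0/25 (81 hosts, 126 usable); 192.168.115.128/28 (13 hosts, 14 usable)


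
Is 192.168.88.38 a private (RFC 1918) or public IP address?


RFC 1918 private ranges:
  10.0.0.0/8 (10.0.0.0 - 10.255.255.255)
  172.16.0.0/12 (172.16.0.0 - 172.31.255.255)
  192.168.0.0/16 (192.168.0.0 - 192.168.255.255)
Private (in 192.168.0.0/16)


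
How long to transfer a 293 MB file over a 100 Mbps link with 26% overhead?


Effective throughput = 100 * (1 - 26/100) = 74 Mbps
File size in Mb = 293 * 8 = 2344 Mb
Time = 2344 / 74
Time = 31.6757 seconds


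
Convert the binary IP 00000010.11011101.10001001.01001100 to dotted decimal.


00000010 = 2
11011101 = 221
10001001 = 137
01001100 = 76
IP: 2.221.137.76


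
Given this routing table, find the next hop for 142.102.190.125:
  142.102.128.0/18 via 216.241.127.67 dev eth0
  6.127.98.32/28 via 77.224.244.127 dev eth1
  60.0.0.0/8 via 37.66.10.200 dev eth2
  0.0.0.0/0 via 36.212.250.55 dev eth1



Longest prefix match for 142.102.190.125:
  /18 142.102.128.0: MATCH
  /28 6.127.98.32: no
  /8 60.0.0.0: no
  /0 0.0.0.0: MATCH
Selected: next-hop 216.241.127.67 via eth0 (matched /18)


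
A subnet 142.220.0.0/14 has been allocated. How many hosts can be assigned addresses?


Host bits = 32 - 14 = 18
Total addresses = 2^18 = 262144
Usable = total - 2 (network and broadcast)
Usable hosts: 262142


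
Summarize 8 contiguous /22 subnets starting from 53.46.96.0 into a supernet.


Original prefix: /22
Number of subnets: 8 = 2^3
New prefix = 22 - 3 = 19
Supernet: 53.46.96.0/19


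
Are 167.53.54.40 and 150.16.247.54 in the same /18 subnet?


Mask: 255.255.192.0
167.53.54.40 AND mask = 167.53.0.0
150.16.247.54 AND mask = 150.16.192.0
No, different subnets (167.53.0.0 vs 150.16.192.0)


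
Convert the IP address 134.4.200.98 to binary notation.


134 = 10000110
4 = 00000100
200 = 11001000
98 = 01100010
Binary: 10000110.00000100.11001000.01100010


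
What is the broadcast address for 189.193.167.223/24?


Network: 189.193.167.0/24
Host bits = 8
Set all host bits to 1:
Broadcast: 189.193.167.255


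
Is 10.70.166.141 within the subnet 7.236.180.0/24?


Subnet network: 7.236.180.0
Test IP AND mask: 10.70.166.0
No, 10.70.166.141 is not in 7.236.180.0/24


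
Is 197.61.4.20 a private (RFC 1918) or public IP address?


RFC 1918 private ranges:
  10.0.0.0/8 (10.0.0.0 - 10.255.255.255)
  172.16.0.0/12 (172.16.0.0 - 172.31.255.255)
  192.168.0.0/16 (192.168.0.0 - 192.168.255.255)
Public (not in any RFC 1918 range)


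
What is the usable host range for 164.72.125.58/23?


Network: 164.72.124.0
Broadcast: 164.72.125.255
First usable = network + 1
Last usable = broadcast - 1
Range: 164.72.124.1 to 164.72.125.254


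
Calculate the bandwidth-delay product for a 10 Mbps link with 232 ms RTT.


BDP = bandwidth * RTT
= 10 Mbps * 232 ms
= 10 * 1e6 * 232 / 1000 bits
= 2320000 bits
= 290000 bytes
= 283.2031 KB
BDP = 2320000 bits (290000 bytes)


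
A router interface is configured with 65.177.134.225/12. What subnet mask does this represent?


/12 means 12 network bits, 20 host bits
Binary: 11111111111100000000000000000000
Mask: 255.240.0.0


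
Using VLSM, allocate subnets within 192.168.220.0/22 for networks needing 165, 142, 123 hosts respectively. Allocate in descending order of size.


165 hosts -> /24 (254 usable): 192.168.220.0/24
142 hosts -> /24 (254 usable): 192.168.221.0/24
123 hosts -> /25 (126 usable): 192.168.222.0/25
Allocation: 192.168.220.0/24 (165 hosts, 254 usable); 192.168.221.0/24 (142 hosts, 254 usable); 192.168.222.0/25 (123 hosts, 126 usable)


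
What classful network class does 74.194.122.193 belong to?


First octet: 74
Binary: 01001010
0xxxxxxx -> Class A (1-126)
Class A, default mask 255.0.0.0 (/8)


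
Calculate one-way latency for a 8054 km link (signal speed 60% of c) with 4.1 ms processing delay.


Speed = 0.6 * 3e5 km/s = 180000 km/s
Propagation delay = 8054 / 180000 = 0.0447 s = 44.7444 ms
Processing delay = 4.1 ms
Total one-way latency = 48.8444 ms


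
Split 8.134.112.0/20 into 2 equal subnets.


New prefix = 20 + 1 = 21
Each subnet has 2048 addresses
  8.134.112.0/21
  8.134.120.0/21
Subnets: 8.134.112.0/21, 8.134.120.0/21


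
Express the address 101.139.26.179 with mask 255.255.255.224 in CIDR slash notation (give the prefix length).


Binary: 11111111.11111111.11111111.11100000
Count leading 1s
Prefix: /27


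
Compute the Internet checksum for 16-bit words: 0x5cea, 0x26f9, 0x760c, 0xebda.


Sum all words (with carry folding):
+ 0x5cea = 0x5cea
+ 0x26f9 = 0x83e3
+ 0x760c = 0xf9ef
+ 0xebda = 0xe5ca
One's complement: ~0xe5ca
Checksum = 0x1a35


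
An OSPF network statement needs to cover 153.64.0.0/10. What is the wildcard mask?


Subnet mask: 255.192.0.0
Wildcard = 255.255.255.255 - subnet mask
255 - 255 = 0
255 - 192 = 63
255 - 0 = 255
255 - 0 = 255
Wildcard: 0.63.255.255


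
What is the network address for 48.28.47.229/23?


IP:   00110000.00011100.00101111.11100101
Mask: 11111111.11111111.11111110.00000000
AND operation:
Net:  00110000.00011100.00101110.00000000
Network: 48.28.46.0/23


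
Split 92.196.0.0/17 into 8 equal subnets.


New prefix = 17 + 3 = 20
Each subnet has 4096 addresses
  92.196.0.0/20
  92.196.16.0/20
  92.196.32.0/20
  92.196.48.0/20
  92.196.64.0/20
  92.196.80.0/20
  92.196.96.0/20
  92.196.112.0/20
Subnets: 92.196.0.0/20, 92.196.16.0/20, 92.196.32.0/20, 92.196.48.0/20, 92.196.64.0/20, 92.196.80.0/20, 92.196.96.0/20, 92.196.112.0/20


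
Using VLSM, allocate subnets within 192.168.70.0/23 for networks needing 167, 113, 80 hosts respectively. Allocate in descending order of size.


167 hosts -> /24 (254 usable): 192.168.70.0/24
113 hosts -> /25 (126 usable): 192.168.71.0/25
80 hosts -> /25 (126 usable): 192.168.71.128/25
Allocation: 192.168.70.0/24 (167 hosts, 254 usable); 192.168.71.0/25 (113 hosts, 126 usable); 192.168.71.128/25 (80 hosts, 126 usable)


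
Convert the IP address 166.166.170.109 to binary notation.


166 = 10100110
166 = 10100110
170 = 10101010
109 = 01101101
Binary: 10100110.10100110.10101010.01101101


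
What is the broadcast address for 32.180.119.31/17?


Network: 32.180.0.0/17
Host bits = 15
Set all host bits to 1:
Broadcast: 32.180.127.255


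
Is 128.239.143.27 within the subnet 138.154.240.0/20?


Subnet network: 138.154.240.0
Test IP AND mask: 128.239.128.0
No, 128.239.143.27 is not in 138.154.240.0/20


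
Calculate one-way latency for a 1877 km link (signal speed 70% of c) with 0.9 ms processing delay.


Speed = 0.7 * 3e5 km/s = 210000 km/s
Propagation delay = 1877 / 210000 = 0.0089 s = 8.9381 ms
Processing delay = 0.9 ms
Total one-way latency = 9.8381 ms


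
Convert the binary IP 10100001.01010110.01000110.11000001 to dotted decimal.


10100001 = 161
01010110 = 86
01000110 = 70
11000001 = 193
IP: 161.86.70.193


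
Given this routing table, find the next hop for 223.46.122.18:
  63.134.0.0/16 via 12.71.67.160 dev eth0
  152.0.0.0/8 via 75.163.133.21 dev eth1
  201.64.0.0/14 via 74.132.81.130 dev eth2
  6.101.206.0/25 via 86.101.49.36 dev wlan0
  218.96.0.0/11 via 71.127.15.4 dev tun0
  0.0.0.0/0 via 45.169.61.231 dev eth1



Longest prefix match for 223.46.122.18:
  /16 63.134.0.0: no
  /8 152.0.0.0: no
  /14 201.64.0.0: no
  /25 6.101.206.0: no
  /11 218.96.0.0: no
  /0 0.0.0.0: MATCH
Selected: next-hop 45.169.61.231 via eth1 (matched /0)


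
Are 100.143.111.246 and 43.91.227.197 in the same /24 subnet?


Mask: 255.255.255.0
100.143.111.246 AND mask = 100.143.111.0
43.91.227.197 AND mask = 43.91.227.0
No, different subnets (100.143.111.0 vs 43.91.227.0)


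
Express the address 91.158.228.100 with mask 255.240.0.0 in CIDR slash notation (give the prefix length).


Binary: 11111111.11110000.00000000.00000000
Count leading 1s
Prefix: /12


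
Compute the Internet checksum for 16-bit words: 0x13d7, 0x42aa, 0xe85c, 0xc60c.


Sum all words (with carry folding):
+ 0x13d7 = 0x13d7
+ 0x42aa = 0x5681
+ 0xe85c = 0x3ede
+ 0xc60c = 0x04eb
One's complement: ~0x04eb
Checksum = 0xfb14


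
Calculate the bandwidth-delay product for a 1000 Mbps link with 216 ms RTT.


BDP = bandwidth * RTT
= 1000 Mbps * 216 ms
= 1000 * 1e6 * 216 / 1000 bits
= 216000000 bits
= 27000000 bytes
= 26367.1875 KB
BDP = 216000000 bits (27000000 bytes)


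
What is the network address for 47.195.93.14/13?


IP:   00101111.11000011.01011101.00001110
Mask: 11111111.11111000.00000000.00000000
AND operation:
Net:  00101111.11000000.00000000.00000000
Network: 47.192.0.0/13


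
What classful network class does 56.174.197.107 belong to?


First octet: 56
Binary: 00111000
0xxxxxxx -> Class A (1-126)
Class A, default mask 255.0.0.0 (/8)


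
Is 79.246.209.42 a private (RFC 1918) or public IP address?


RFC 1918 private ranges:
  10.0.0.0/8 (10.0.0.0 - 10.255.255.255)
  172.16.0.0/12 (172.16.0.0 - 172.31.255.255)
  192.168.0.0/16 (192.168.0.0 - 192.168.255.255)
Public (not in any RFC 1918 range)


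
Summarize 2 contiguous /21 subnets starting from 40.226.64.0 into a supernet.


Original prefix: /21
Number of subnets: 2 = 2^1
New prefix = 21 - 1 = 20
Supernet: 40.226.64.0/20


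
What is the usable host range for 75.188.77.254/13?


Network: 75.184.0.0
Broadcast: 75.191.255.255
First usable = network + 1
Last usable = broadcast - 1
Range: 75.184.0.1 to 75.191.255.254


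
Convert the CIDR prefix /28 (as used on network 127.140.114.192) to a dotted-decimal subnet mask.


/28 means 28 network bits, 4 host bits
Binary: 11111111111111111111111111110000
Mask: 255.255.255.240


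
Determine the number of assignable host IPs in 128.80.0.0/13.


Host bits = 32 - 13 = 19
Total addresses = 2^19 = 524288
Usable = total - 2 (network and broadcast)
Usable hosts: 524286


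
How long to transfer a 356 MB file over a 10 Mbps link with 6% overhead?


Effective throughput = 10 * (1 - 6/100) = 9.4 Mbps
File size in Mb = 356 * 8 = 2848 Mb
Time = 2848 / 9.4
Time = 302.9787 seconds


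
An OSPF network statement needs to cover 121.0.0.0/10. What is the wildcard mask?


Subnet mask: 255.192.0.0
Wildcard = 255.255.255.255 - subnet mask
255 - 255 = 0
255 - 192 = 63
255 - 0 = 255
255 - 0 = 255
Wildcard: 0.63.255.255


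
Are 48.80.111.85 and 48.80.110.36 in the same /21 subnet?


Mask: 255.255.248.0
48.80.111.85 AND mask = 48.80.104.0
48.80.110.36 AND mask = 48.80.104.0
Yes, same subnet (48.80.104.0)


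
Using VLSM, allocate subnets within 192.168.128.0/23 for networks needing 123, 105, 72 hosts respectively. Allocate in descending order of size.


123 hosts -> /25 (126 usable): 192.168.128.0/25
105 hosts -> /25 (126 usable): 192.168.128.128/25
72 hosts -> /25 (126 usable): 192.168.129.0/25
Allocation: 192.168.128.0/25 (123 hosts, 126 usable); 192.168.128.128/25 (105 hosts, 126 usable); 192.168.129.0/25 (72 hosts, 126 usable)


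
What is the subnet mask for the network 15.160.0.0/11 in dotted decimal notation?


/11 means 11 network bits, 21 host bits
Binary: 11111111111000000000000000000000
Mask: 255.224.0.0


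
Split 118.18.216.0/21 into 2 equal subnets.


New prefix = 21 + 1 = 22
Each subnet has 1024 addresses
  118.18.216.0/22
  118.18.220.0/22
Subnets: 118.18.216.0/22, 118.18.220.0/22


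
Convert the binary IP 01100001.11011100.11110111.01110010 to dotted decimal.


01100001 = 97
11011100 = 220
11110111 = 247
01110010 = 114
IP: 97.220.247.114


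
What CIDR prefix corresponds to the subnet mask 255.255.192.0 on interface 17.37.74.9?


Binary: 11111111.11111111.11000000.00000000
Count leading 1s
Prefix: /18


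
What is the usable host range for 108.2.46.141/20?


Network: 108.2.32.0
Broadcast: 108.2.47.255
First usable = network + 1
Last usable = broadcast - 1
Range: 108.2.32.1 to 108.2.47.254


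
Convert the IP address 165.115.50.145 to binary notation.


165 = 10100101
115 = 01110011
50 = 00110010
145 = 10010001
Binary: 10100101.01110011.00110010.10010001


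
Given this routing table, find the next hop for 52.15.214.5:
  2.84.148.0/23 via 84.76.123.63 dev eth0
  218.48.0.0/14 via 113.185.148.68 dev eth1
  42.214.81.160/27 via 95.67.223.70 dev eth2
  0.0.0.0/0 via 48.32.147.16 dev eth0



Longest prefix match for 52.15.214.5:
  /23 2.84.148.0: no
  /14 218.48.0.0: no
  /27 42.214.81.160: no
  /0 0.0.0.0: MATCH
Selected: next-hop 48.32.147.16 via eth0 (matched /0)


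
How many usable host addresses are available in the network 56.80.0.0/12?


Host bits = 32 - 12 = 20
Total addresses = 2^20 = 1048576
Usable = total - 2 (network and broadcast)
Usable hosts: 1048574


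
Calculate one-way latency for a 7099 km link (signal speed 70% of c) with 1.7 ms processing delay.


Speed = 0.7 * 3e5 km/s = 210000 km/s
Propagation delay = 7099 / 210000 = 0.0338 s = 33.8048 ms
Processing delay = 1.7 ms
Total one-way latency = 35.5048 ms


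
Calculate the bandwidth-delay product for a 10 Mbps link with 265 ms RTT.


BDP = bandwidth * RTT
= 10 Mbps * 265 ms
= 10 * 1e6 * 265 / 1000 bits
= 2650000 bits
= 331250 bytes
= 323.4863 KB
BDP = 2650000 bits (331250 bytes)


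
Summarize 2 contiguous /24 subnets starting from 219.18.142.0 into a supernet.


Original prefix: /24
Number of subnets: 2 = 2^1
New prefix = 24 - 1 = 23
Supernet: 219.18.142.0/23


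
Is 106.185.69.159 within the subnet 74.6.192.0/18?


Subnet network: 74.6.192.0
Test IP AND mask: 106.185.64.0
No, 106.185.69.159 is not in 74.6.192.0/18


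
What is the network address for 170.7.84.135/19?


IP:   10101010.00000111.01010100.10000111
Mask: 11111111.11111111.11100000.00000000
AND operation:
Net:  10101010.00000111.01000000.00000000
Network: 170.7.64.0/19


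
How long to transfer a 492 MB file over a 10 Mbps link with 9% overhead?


Effective throughput = 10 * (1 - 9/100) = 9.1 Mbps
File size in Mb = 492 * 8 = 3936 Mb
Time = 3936 / 9.1
Time = 432.5275 seconds


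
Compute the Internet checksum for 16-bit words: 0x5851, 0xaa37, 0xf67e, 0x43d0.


Sum all words (with carry folding):
+ 0x5851 = 0x5851
+ 0xaa37 = 0x0289
+ 0xf67e = 0xf907
+ 0x43d0 = 0x3cd8
One's complement: ~0x3cd8
Checksum = 0xc327


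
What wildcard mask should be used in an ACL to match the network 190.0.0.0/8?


Subnet mask: 255.0.0.0
Wildcard = 255.255.255.255 - subnet mask
255 - 255 = 0
255 - 0 = 255
255 - 0 = 255
255 - 0 = 255
Wildcard: 0.255.255.255


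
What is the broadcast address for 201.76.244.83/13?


Network: 201.72.0.0/13
Host bits = 19
Set all host bits to 1:
Broadcast: 201.79.255.255


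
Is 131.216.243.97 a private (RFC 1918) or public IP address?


RFC 1918 private ranges:
  10.0.0.0/8 (10.0.0.0 - 10.255.255.255)
  172.16.0.0/12 (172.16.0.0 - 172.31.255.255)
  192.168.0.0/16 (192.168.0.0 - 192.168.255.255)
Public (not in any RFC 1918 range)


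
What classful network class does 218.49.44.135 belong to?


First octet: 218
Binary: 11011010
110xxxxx -> Class C (192-223)
Class C, default mask 255.255.255.0 (/24)


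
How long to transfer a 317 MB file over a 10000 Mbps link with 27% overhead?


Effective throughput = 10000 * (1 - 27/100) = 7300 Mbps
File size in Mb = 317 * 8 = 2536 Mb
Time = 2536 / 7300
Time = 0.3474 seconds


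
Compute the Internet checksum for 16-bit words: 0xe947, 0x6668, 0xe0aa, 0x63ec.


Sum all words (with carry folding):
+ 0xe947 = 0xe947
+ 0x6668 = 0x4fb0
+ 0xe0aa = 0x305b
+ 0x63ec = 0x9447
One's complement: ~0x9447
Checksum = 0x6bb8


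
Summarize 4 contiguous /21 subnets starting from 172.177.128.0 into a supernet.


Original prefix: /21
Number of subnets: 4 = 2^2
New prefix = 21 - 2 = 19
Supernet: 172.177.128.0/19


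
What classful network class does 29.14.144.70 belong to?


First octet: 29
Binary: 00011101
0xxxxxxx -> Class A (1-126)
Class A, default mask 255.0.0.0 (/8)


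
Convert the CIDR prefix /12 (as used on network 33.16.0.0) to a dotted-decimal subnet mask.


/12 means 12 network bits, 20 host bits
Binary: 11111111111100000000000000000000
Mask: 255.240.0.0


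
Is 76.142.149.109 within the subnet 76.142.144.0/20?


Subnet network: 76.142.144.0
Test IP AND mask: 76.142.144.0
Yes, 76.142.149.109 is in 76.142.144.0/20


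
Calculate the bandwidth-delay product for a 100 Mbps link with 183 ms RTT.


BDP = bandwidth * RTT
= 100 Mbps * 183 ms
= 100 * 1e6 * 183 / 1000 bits
= 18300000 bits
= 2287500 bytes
= 2233.8867 KB
BDP = 18300000 bits (2287500 bytes)


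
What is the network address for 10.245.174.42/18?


IP:   00001010.11110101.10101110.00101010
Mask: 11111111.11111111.11000000.00000000
AND operation:
Net:  00001010.11110101.10000000.00000000
Network: 10.245.128.0/18


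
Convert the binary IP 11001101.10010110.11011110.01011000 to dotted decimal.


11001101 = 205
10010110 = 150
11011110 = 222
01011000 = 88
IP: 205.150.222.88


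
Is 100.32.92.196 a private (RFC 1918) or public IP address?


RFC 1918 private ranges:
  10.0.0.0/8 (10.0.0.0 - 10.255.255.255)
  172.16.0.0/12 (172.16.0.0 - 172.31.255.255)
  192.168.0.0/16 (192.168.0.0 - 192.168.255.255)
Public (not in any RFC 1918 range)


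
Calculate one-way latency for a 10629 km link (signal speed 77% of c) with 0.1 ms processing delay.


Speed = 0.77 * 3e5 km/s = 231000 km/s
Propagation delay = 10629 / 231000 = 0.046 s = 46.013 ms
Processing delay = 0.1 ms
Total one-way latency = 46.113 ms


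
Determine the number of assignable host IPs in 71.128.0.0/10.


Host bits = 32 - 10 = 22
Total addresses = 2^22 = 4194304
Usable = total - 2 (network and broadcast)
Usable hosts: 4194302


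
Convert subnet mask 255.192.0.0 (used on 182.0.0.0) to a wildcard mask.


Subnet mask: 255.192.0.0
Wildcard = 255.255.255.255 - subnet mask
255 - 255 = 0
255 - 192 = 63
255 - 0 = 255
255 - 0 = 255
Wildcard: 0.63.255.255


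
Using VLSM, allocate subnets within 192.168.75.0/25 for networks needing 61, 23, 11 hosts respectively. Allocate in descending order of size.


61 hosts -> /26 (62 usable): 192.168.75.0/26
23 hosts -> /27 (30 usable): 192.168.75.64/27
11 hosts -> /28 (14 usable): 192.168.75.96/28
Allocation: 192.168.75.0/26 (61 hosts, 62 usable); 192.168.75.64/27 (23 hosts, 30 usable); 192.168.75.96/28 (11 hosts, 14 usable)


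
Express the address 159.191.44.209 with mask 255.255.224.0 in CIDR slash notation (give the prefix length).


Binary: 11111111.11111111.11100000.00000000
Count leading 1s
Prefix: /19


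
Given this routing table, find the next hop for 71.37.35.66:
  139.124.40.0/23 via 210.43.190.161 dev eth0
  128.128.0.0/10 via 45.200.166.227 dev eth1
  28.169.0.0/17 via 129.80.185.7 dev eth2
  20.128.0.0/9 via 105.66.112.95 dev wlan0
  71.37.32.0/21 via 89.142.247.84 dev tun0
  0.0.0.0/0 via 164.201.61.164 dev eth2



Longest prefix match for 71.37.35.66:
  /23 139.124.40.0: no
  /10 128.128.0.0: no
  /17 28.169.0.0: no
  /9 20.128.0.0: no
  /21 71.37.32.0: MATCH
  /0 0.0.0.0: MATCH
Selected: next-hop 89.142.247.84 via tun0 (matched /21)


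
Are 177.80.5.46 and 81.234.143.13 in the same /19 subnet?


Mask: 255.255.224.0
177.80.5.46 AND mask = 177.80.0.0
81.234.143.13 AND mask = 81.234.128.0
No, different subnets (177.80.0.0 vs 81.234.128.0)


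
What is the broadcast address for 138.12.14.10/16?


Network: 138.12.0.0/16
Host bits = 16
Set all host bits to 1:
Broadcast: 138.12.255.255


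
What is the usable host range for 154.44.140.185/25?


Network: 154.44.140.128
Broadcast: 154.44.140.255
First usable = network + 1
Last usable = broadcast - 1
Range: 154.44.140.129 to 154.44.140.254


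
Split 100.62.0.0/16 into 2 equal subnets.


New prefix = 16 + 1 = 17
Each subnet has 32768 addresses
  100.62.0.0/17
  100.62.128.0/17
Subnets: 100.62.0.0/17, 100.62.128.0/17


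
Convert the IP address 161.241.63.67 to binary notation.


161 = 10100001
241 = 11110001
63 = 00111111
67 = 01000011
Binary: 10100001.11110001.00111111.01000011


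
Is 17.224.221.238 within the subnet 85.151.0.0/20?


Subnet network: 85.151.0.0
Test IP AND mask: 17.224.208.0
No, 17.224.221.238 is not in 85.151.0.0/20


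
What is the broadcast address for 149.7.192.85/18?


Network: 149.7.192.0/18
Host bits = 14
Set all host bits to 1:
Broadcast: 149.7.255.255


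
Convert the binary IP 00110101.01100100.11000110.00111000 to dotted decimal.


00110101 = 53
01100100 = 100
11000110 = 198
00111000 = 56
IP: 53.100.198.56


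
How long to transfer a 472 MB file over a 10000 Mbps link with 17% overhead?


Effective throughput = 10000 * (1 - 17/100) = 8300 Mbps
File size in Mb = 472 * 8 = 3776 Mb
Time = 3776 / 8300
Time = 0.4549 seconds


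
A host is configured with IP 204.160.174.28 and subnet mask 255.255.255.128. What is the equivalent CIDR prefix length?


Binary: 11111111.11111111.11111111.10000000
Count leading 1s
Prefix: /25


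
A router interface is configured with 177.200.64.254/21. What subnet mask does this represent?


/21 means 21 network bits, 11 host bits
Binary: 11111111111111111111100000000000
Mask: 255.255.248.0


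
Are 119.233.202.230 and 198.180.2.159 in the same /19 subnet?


Mask: 255.255.224.0
119.233.202.230 AND mask = 119.233.192.0
198.180.2.159 AND mask = 198.180.0.0
No, different subnets (119.233.192.0 vs 198.180.0.0)


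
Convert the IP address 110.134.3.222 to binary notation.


110 = 01101110
134 = 10000110
3 = 00000011
222 = 11011110
Binary: 01101110.10000110.00000011.11011110


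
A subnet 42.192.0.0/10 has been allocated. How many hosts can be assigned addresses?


Host bits = 32 - 10 = 22
Total addresses = 2^22 = 4194304
Usable = total - 2 (network and broadcast)
Usable hosts: 4194302


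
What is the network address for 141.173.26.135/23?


IP:   10001101.10101101.00011010.10000111
Mask: 11111111.11111111.11111110.00000000
AND operation:
Net:  10001101.10101101.00011010.00000000
Network: 141.173.26.0/23


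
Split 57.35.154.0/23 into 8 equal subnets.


New prefix = 23 + 3 = 26
Each subnet has 64 addresses
  57.35.154.0/26
  57.35.154.64/26
  57.35.154.128/26
  57.35.154.192/26
  57.35.155.0/26
  57.35.155.64/26
  57.35.155.128/26
  57.35.155.192/26
Subnets: 57.35.154.0/26, 57.35.154.64/26, 57.35.154.128/26, 57.35.154.192/26, 57.35.155.0/26, 57.35.155.64/26, 57.35.155.128/26, 57.35.155.192/26


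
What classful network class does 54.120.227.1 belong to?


First octet: 54
Binary: 00110110
0xxxxxxx -> Class A (1-126)
Class A, default mask 255.0.0.0 (/8)


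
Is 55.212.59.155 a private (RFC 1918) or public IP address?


RFC 1918 private ranges:
  10.0.0.0/8 (10.0.0.0 - 10.255.255.255)
  172.16.0.0/12 (172.16.0.0 - 172.31.255.255)
  192.168.0.0/16 (192.168.0.0 - 192.168.255.255)
Public (not in any RFC 1918 range)


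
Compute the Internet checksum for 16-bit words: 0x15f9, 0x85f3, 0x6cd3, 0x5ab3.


Sum all words (with carry folding):
+ 0x15f9 = 0x15f9
+ 0x85f3 = 0x9bec
+ 0x6cd3 = 0x08c0
+ 0x5ab3 = 0x6373
One's complement: ~0x6373
Checksum = 0x9c8c


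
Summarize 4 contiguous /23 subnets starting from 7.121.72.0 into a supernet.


Original prefix: /23
Number of subnets: 4 = 2^2
New prefix = 23 - 2 = 21
Supernet: 7.121.72.0/21


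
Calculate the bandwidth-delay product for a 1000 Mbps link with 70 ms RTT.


BDP = bandwidth * RTT
= 1000 Mbps * 70 ms
= 1000 * 1e6 * 70 / 1000 bits
= 70000000 bits
= 8750000 bytes
= 8544.9219 KB
BDP = 70000000 bits (8750000 bytes)


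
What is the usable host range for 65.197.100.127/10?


Network: 65.192.0.0
Broadcast: 65.255.255.255
First usable = network + 1
Last usable = broadcast - 1
Range: 65.192.0.1 to 65.255.255.254


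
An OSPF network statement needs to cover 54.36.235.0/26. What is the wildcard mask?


Subnet mask: 255.255.255.192
Wildcard = 255.255.255.255 - subnet mask
255 - 255 = 0
255 - 255 = 0
255 - 255 = 0
255 - 192 = 63
Wildcard: 0.0.0.63


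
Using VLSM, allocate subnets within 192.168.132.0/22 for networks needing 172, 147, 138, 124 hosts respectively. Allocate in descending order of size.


172 hosts -> /24 (254 usable): 192.168.132.0/24
147 hosts -> /24 (254 usable): 192.168.133.0/24
138 hosts -> /24 (254 usable): 192.168.134.0/24
124 hosts -> /25 (126 usable): 192.168.135.0/25
Allocation: 192.168.132.0/24 (172 hosts, 254 usable); 192.168.133.0/24 (147 hosts, 254 usable); 192.168.134.0/24 (138 hosts, 254 usable); 192.168.135.0/25 (124 hosts, 126 usable)


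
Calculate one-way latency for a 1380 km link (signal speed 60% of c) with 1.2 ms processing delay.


Speed = 0.6 * 3e5 km/s = 180000 km/s
Propagation delay = 1380 / 180000 = 0.0077 s = 7.6667 ms
Processing delay = 1.2 ms
Total one-way latency = 8.8667 ms


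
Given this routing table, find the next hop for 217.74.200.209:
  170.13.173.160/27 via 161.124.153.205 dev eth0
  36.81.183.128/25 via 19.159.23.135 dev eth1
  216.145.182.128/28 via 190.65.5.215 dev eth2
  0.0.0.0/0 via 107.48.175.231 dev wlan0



Longest prefix match for 217.74.200.209:
  /27 170.13.173.160: no
  /25 36.81.183.128: no
  /28 216.145.182.128: no
  /0 0.0.0.0: MATCH
Selected: next-hop 107.48.175.231 via wlan0 (matched /0)


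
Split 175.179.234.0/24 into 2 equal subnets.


New prefix = 24 + 1 = 25
Each subnet has 128 addresses
  175.179.234.0/25
  175.179.234.128/25
Subnets: 175.179.234.0/25, 175.179.234.128/25


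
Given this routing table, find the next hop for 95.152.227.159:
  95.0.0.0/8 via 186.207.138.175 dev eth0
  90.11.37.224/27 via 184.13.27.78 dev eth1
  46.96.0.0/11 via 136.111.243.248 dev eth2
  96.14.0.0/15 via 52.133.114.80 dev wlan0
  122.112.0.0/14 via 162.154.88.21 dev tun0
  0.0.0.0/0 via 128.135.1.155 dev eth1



Longest prefix match for 95.152.227.159:
  /8 95.0.0.0: MATCH
  /27 90.11.37.224: no
  /11 46.96.0.0: no
  /15 96.14.0.0: no
  /14 122.112.0.0: no
  /0 0.0.0.0: MATCH
Selected: next-hop 186.207.138.175 via eth0 (matched /8)


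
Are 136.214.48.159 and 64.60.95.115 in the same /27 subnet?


Mask: 255.255.255.224
136.214.48.159 AND mask = 136.214.48.128
64.60.95.115 AND mask = 64.60.95.96
No, different subnets (136.214.48.128 vs 64.60.95.96)


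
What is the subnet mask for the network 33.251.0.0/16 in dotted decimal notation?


/16 means 16 network bits, 16 host bits
Binary: 11111111111111110000000000000000
Mask: 255.255.0.0


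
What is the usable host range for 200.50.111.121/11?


Network: 200.32.0.0
Broadcast: 200.63.255.255
First usable = network + 1
Last usable = broadcast - 1
Range: 200.32.0.1 to 200.63.255.254


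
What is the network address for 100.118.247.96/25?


IP:   01100100.01110110.11110111.01100000
Mask: 11111111.11111111.11111111.10000000
AND operation:
Net:  01100100.01110110.11110111.00000000
Network: 100.118.247.0/25


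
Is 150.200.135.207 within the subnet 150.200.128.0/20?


Subnet network: 150.200.128.0
Test IP AND mask: 150.200.128.0
Yes, 150.200.135.207 is in 150.200.128.0/20


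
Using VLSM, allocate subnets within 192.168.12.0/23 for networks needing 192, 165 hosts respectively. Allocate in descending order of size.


192 hosts -> /24 (254 usable): 192.168.12.0/24
165 hosts -> /24 (254 usable): 192.168.13.0/24
Allocation: 192.168.12.0/24 (192 hosts, 254 usable); 192.168.13.0/24 (165 hosts, 254 usable)


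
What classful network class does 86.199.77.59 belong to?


First octet: 86
Binary: 01010110
0xxxxxxx -> Class A (1-126)
Class A, default mask 255.0.0.0 (/8)


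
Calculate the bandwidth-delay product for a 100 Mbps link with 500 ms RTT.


BDP = bandwidth * RTT
= 100 Mbps * 500 ms
= 100 * 1e6 * 500 / 1000 bits
= 50000000 bits
= 6250000 bytes
= 6103.5156 KB
BDP = 50000000 bits (6250000 bytes)


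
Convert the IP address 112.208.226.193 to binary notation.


112 = 01110000
208 = 11010000
226 = 11100010
193 = 11000001
Binary: 01110000.11010000.11100010.11000001


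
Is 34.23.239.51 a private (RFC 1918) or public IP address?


RFC 1918 private ranges:
  10.0.0.0/8 (10.0.0.0 - 10.255.255.255)
  172.16.0.0/12 (172.16.0.0 - 172.31.255.255)
  192.168.0.0/16 (192.168.0.0 - 192.168.255.255)
Public (not in any RFC 1918 range)


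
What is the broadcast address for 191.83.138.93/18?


Network: 191.83.128.0/18
Host bits = 14
Set all host bits to 1:
Broadcast: 191.83.191.255


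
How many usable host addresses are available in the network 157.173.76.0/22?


Host bits = 32 - 22 = 10
Total addresses = 2^10 = 1024
Usable = total - 2 (network and broadcast)
Usable hosts: 1022


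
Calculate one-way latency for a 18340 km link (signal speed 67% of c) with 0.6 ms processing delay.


Speed = 0.67 * 3e5 km/s = 201000 km/s
Propagation delay = 18340 / 201000 = 0.0912 s = 91.2438 ms
Processing delay = 0.6 ms
Total one-way latency = 91.8438 ms


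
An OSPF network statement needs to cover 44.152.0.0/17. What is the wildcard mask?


Subnet mask: 255.255.128.0
Wildcard = 255.255.255.255 - subnet mask
255 - 255 = 0
255 - 255 = 0
255 - 128 = 127
255 - 0 = 255
Wildcard: 0.0.127.255


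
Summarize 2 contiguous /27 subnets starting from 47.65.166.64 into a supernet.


Original prefix: /27
Number of subnets: 2 = 2^1
New prefix = 27 - 1 = 26
Supernet: 47.65.166.64/26


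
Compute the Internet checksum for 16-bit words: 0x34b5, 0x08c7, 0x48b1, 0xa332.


Sum all words (with carry folding):
+ 0x34b5 = 0x34b5
+ 0x08c7 = 0x3d7c
+ 0x48b1 = 0x862d
+ 0xa332 = 0x2960
One's complement: ~0x2960
Checksum = 0xd69f


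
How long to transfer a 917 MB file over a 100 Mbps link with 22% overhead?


Effective throughput = 100 * (1 - 22/100) = 78 Mbps
File size in Mb = 917 * 8 = 7336 Mb
Time = 7336 / 78
Time = 94.0513 seconds


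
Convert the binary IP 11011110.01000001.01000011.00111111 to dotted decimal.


11011110 = 222
01000001 = 65
01000011 = 67
00111111 = 63
IP: 222.65.67.63


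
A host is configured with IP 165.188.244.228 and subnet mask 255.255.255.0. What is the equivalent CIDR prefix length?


Binary: 11111111.11111111.11111111.00000000
Count leading 1s
Prefix: /24


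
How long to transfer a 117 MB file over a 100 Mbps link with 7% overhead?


Effective throughput = 100 * (1 - 7/100) = 93 Mbps
File size in Mb = 117 * 8 = 936 Mb
Time = 936 / 93
Time = 10.0645 seconds


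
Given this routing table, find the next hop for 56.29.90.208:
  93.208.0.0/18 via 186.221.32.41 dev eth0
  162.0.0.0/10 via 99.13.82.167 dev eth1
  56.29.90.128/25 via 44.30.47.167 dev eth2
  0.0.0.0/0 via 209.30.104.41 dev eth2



Longest prefix match for 56.29.90.208:
  /18 93.208.0.0: no
  /10 162.0.0.0: no
  /25 56.29.90.128: MATCH
  /0 0.0.0.0: MATCH
Selected: next-hop 44.30.47.167 via eth2 (matched /25)


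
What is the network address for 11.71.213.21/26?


IP:   00001011.01000111.11010101.00010101
Mask: 11111111.11111111.11111111.11000000
AND operation:
Net:  00001011.01000111.11010101.00000000
Network: 11.71.213.0/26


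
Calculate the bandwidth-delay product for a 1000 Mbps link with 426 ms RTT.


BDP = bandwidth * RTT
= 1000 Mbps * 426 ms
= 1000 * 1e6 * 426 / 1000 bits
= 426000000 bits
= 53250000 bytes
= 52001.9531 KB
BDP = 426000000 bits (53250000 bytes)


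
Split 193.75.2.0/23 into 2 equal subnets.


New prefix = 23 + 1 = 24
Each subnet has 256 addresses
  193.75.2.0/24
  193.75.3.0/24
Subnets: 193.75.2.0/24, 193.75.3.0/24


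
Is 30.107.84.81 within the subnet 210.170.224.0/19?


Subnet network: 210.170.224.0
Test IP AND mask: 30.107.64.0
No, 30.107.84.81 is not in 210.170.224.0/19


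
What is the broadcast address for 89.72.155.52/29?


Network: 89.72.155.48/29
Host bits = 3
Set all host bits to 1:
Broadcast: 89.72.155.55


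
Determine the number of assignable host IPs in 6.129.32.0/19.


Host bits = 32 - 19 = 13
Total addresses = 2^13 = 8192
Usable = total - 2 (network and broadcast)
Usable hosts: 8190


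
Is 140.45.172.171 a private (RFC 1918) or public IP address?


RFC 1918 private ranges:
  10.0.0.0/8 (10.0.0.0 - 10.255.255.255)
  172.16.0.0/12 (172.16.0.0 - 172.31.255.255)
  192.168.0.0/16 (192.168.0.0 - 192.168.255.255)
Public (not in any RFC 1918 range)


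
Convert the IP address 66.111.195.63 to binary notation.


66 = 01000010
111 = 01101111
195 = 11000011
63 = 00111111
Binary: 01000010.01101111.11000011.00111111


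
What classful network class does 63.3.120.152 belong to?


First octet: 63
Binary: 00111111
0xxxxxxx -> Class A (1-126)
Class A, default mask 255.0.0.0 (/8)


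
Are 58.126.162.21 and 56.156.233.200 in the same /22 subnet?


Mask: 255.255.252.0
58.126.162.21 AND mask = 58.126.160.0
56.156.233.200 AND mask = 56.156.232.0
No, different subnets (58.126.160.0 vs 56.156.232.0)


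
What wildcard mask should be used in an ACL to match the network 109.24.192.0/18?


Subnet mask: 255.255.192.0
Wildcard = 255.255.255.255 - subnet mask
255 - 255 = 0
255 - 255 = 0
255 - 192 = 63
255 - 0 = 255
Wildcard: 0.0.63.255


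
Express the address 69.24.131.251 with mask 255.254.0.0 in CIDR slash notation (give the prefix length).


Binary: 11111111.11111110.00000000.00000000
Count leading 1s
Prefix: /15


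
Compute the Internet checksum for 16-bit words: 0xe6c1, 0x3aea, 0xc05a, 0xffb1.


Sum all words (with carry folding):
+ 0xe6c1 = 0xe6c1
+ 0x3aea = 0x21ac
+ 0xc05a = 0xe206
+ 0xffb1 = 0xe1b8
One's complement: ~0xe1b8
Checksum = 0x1e47


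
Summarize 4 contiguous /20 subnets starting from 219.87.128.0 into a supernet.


Original prefix: /20
Number of subnets: 4 = 2^2
New prefix = 20 - 2 = 18
Supernet: 219.87.128.0/18


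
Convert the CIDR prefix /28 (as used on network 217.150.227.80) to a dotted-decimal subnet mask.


/28 means 28 network bits, 4 host bits
Binary: 11111111111111111111111111110000
Mask: 255.255.255.240


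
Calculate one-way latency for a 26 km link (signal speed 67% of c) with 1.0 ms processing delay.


Speed = 0.67 * 3e5 km/s = 201000 km/s
Propagation delay = 26 / 201000 = 0.0001 s = 0.1294 ms
Processing delay = 1.0 ms
Total one-way latency = 1.1294 ms


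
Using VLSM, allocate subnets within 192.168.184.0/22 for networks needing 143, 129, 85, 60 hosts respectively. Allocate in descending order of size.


143 hosts -> /24 (254 usable): 192.168.184.0/24
129 hosts -> /24 (254 usable): 192.168.185.0/24
85 hosts -> /25 (126 usable): 192.168.186.0/25
60 hosts -> /26 (62 usable): 192.168.186.128/26
Allocation: 192.168.184.0/24 (143 hosts, 254 usable); 192.168.185.0/24 (129 hosts, 254 usable); 192.168.186.0/25 (85 hosts, 126 usable); 192.168.186.128/26 (60 hosts, 62 usable)


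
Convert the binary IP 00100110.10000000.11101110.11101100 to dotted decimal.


00100110 = 38
10000000 = 128
11101110 = 238
11101100 = 236
IP: 38.128.238.236


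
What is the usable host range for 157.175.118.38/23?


Network: 157.175.118.0
Broadcast: 157.175.119.255
First usable = network + 1
Last usable = broadcast - 1
Range: 157.175.118.1 to 157.175.119.254


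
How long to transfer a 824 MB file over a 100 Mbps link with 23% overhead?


Effective throughput = 100 * (1 - 23/100) = 77 Mbps
File size in Mb = 824 * 8 = 6592 Mb
Time = 6592 / 77
Time = 85.6104 seconds


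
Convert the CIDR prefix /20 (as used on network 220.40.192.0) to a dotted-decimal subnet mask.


/20 means 20 network bits, 12 host bits
Binary: 11111111111111111111000000000000
Mask: 255.255.240.0


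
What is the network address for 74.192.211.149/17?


IP:   01001010.11000000.11010011.10010101
Mask: 11111111.11111111.10000000.00000000
AND operation:
Net:  01001010.11000000.10000000.00000000
Network: 74.192.128.0/17


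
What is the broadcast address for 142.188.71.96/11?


Network: 142.160.0.0/11
Host bits = 21
Set all host bits to 1:
Broadcast: 142.191.255.255


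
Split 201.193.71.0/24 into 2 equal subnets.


New prefix = 24 + 1 = 25
Each subnet has 128 addresses
  201.193.71.0/25
  201.193.71.128/25
Subnets: 201.193.71.0/25, 201.193.71.128/25


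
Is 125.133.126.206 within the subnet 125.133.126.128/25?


Subnet network: 125.133.126.128
Test IP AND mask: 125.133.126.128
Yes, 125.133.126.206 is in 125.133.126.128/25


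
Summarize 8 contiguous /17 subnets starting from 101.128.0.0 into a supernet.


Original prefix: /17
Number of subnets: 8 = 2^3
New prefix = 17 - 3 = 14
Supernet: 101.128.0.0/14


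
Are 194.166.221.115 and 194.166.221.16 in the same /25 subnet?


Mask: 255.255.255.128
194.166.221.115 AND mask = 194.166.221.0
194.166.221.16 AND mask = 194.166.221.0
Yes, same subnet (194.166.221.0)


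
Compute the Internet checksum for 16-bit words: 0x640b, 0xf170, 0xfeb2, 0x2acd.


Sum all words (with carry folding):
+ 0x640b = 0x640b
+ 0xf170 = 0x557c
+ 0xfeb2 = 0x542f
+ 0x2acd = 0x7efc
One's complement: ~0x7efc
Checksum = 0x8103


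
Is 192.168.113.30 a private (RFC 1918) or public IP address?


RFC 1918 private ranges:
  10.0.0.0/8 (10.0.0.0 - 10.255.255.255)
  172.16.0.0/12 (172.16.0.0 - 172.31.255.255)
  192.168.0.0/16 (192.168.0.0 - 192.168.255.255)
Private (in 192.168.0.0/16)
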